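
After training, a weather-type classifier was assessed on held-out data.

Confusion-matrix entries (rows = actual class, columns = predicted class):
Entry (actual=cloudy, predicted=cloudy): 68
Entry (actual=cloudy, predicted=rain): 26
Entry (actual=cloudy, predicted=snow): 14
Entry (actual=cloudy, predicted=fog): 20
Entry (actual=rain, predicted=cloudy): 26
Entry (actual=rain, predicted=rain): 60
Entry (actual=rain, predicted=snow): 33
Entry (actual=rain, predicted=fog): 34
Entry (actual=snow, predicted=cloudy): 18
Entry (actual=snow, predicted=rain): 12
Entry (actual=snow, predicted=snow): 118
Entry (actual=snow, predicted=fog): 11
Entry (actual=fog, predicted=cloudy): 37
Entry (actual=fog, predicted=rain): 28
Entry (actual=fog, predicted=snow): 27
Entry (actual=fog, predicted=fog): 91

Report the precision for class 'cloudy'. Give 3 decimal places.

0.456

One-vs-rest for 'cloudy': TP = diagonal; FP = other classes predicted 'cloudy'; FN = 'cloudy' predicted as other.
precision = TP/(TP+FP).
cloudy: TP=68, FP=26+18+37=81 → 68/149 = 0.4564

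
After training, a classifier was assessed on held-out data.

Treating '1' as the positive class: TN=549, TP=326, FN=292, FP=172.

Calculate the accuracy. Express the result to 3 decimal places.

Accuracy = (TP+TN)/N = (326+549)/1339 = 0.653

0.653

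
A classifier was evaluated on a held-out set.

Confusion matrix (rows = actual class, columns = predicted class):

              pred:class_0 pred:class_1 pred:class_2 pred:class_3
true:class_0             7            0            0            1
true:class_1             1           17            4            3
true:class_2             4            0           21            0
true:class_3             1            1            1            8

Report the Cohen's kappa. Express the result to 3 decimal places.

0.678

Observed agreement pₒ = trace/N = 53/69 = 0.7681
Expected agreement pₑ = Σ (rowᵢ·colᵢ)/N² = (8·13 + 25·18 + 25·26 + 11·12)/69² = 0.2806
κ = (pₒ − pₑ)/(1 − pₑ) = (0.7681 − 0.2806)/(1 − 0.2806) = 0.678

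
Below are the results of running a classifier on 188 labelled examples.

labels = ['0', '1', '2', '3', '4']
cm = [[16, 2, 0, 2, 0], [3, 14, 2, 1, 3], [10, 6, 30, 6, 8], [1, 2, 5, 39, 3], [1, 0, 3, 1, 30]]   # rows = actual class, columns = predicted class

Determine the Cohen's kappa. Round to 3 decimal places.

0.601

Observed agreement pₒ = trace/N = 129/188 = 0.6862
Expected agreement pₑ = Σ (rowᵢ·colᵢ)/N² = (20·31 + 23·24 + 60·40 + 50·49 + 35·44)/188² = 0.2140
κ = (pₒ − pₑ)/(1 − pₑ) = (0.6862 − 0.2140)/(1 − 0.2140) = 0.601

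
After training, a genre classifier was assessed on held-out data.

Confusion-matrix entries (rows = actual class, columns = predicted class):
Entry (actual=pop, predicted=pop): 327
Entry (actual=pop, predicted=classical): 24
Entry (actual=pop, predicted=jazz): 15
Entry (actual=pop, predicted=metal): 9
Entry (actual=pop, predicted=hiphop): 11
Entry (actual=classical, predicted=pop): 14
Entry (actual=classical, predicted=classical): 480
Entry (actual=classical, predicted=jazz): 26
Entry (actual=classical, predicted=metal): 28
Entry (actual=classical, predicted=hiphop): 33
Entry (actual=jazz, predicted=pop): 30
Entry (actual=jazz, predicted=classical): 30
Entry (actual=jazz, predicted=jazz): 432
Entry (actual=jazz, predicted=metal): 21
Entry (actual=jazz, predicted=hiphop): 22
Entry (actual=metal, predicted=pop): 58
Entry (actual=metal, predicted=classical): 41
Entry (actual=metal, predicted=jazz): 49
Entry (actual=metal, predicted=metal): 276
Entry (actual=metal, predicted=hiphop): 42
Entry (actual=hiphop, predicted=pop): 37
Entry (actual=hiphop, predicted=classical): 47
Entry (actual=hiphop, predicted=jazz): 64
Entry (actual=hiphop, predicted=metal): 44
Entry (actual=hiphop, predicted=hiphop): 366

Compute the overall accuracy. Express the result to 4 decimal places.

0.7447

Accuracy = trace / total = (327+480+432+276+366=1881) / 2526 = 1881/2526 = 0.7447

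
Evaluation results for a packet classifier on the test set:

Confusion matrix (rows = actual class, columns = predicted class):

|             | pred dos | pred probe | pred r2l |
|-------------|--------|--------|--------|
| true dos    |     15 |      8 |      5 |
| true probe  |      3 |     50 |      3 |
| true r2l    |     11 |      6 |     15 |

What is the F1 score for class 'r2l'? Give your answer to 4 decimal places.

F1 score = 2·TP/(2·TP+FP+FN).
r2l: TP=15, FP=5+3=8, FN=11+6=17 → 30/55 = 0.54545

0.5455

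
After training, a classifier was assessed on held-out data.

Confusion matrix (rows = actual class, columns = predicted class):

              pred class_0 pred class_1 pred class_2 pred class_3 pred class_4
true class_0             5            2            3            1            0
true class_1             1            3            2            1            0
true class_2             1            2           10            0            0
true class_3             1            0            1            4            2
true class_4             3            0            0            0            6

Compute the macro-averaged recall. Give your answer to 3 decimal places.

0.564

Per-class recall (TP/(TP+FN)):
  class_0: TP=5, FN=2+3+1+0=6 → 5/11 = 0.4545
  class_1: TP=3, FN=1+2+1+0=4 → 3/7 = 0.4286
  class_2: TP=10, FN=1+2+0+0=3 → 10/13 = 0.7692
  class_3: TP=4, FN=1+0+1+2=4 → 4/8 = 0.5000
  class_4: TP=6, FN=3+0+0+0=3 → 6/9 = 0.6667
Macro-recall = mean = (0.4545 + 0.4286 + 0.7692 + 0.5000 + 0.6667) / 5 = 0.564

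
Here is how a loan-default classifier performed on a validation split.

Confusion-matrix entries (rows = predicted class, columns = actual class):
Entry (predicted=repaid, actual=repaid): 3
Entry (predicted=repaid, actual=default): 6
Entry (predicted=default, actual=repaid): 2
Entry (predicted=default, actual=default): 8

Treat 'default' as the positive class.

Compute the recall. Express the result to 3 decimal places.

Recall = TP/(TP+FN) = 8/(8+6) = 8/14 = 0.571

0.571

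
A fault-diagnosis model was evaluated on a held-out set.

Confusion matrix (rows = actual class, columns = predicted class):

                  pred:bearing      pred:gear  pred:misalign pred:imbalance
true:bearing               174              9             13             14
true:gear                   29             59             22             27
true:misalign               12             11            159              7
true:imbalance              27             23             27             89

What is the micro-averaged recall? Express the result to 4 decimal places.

Micro-averaging pools counts across classes: ΣTP=481, ΣFP=221, ΣFN=221.
Micro-recall = TP/(TP+FN) on pooled counts = 0.6852 (equals overall accuracy in single-label multiclass).

0.6852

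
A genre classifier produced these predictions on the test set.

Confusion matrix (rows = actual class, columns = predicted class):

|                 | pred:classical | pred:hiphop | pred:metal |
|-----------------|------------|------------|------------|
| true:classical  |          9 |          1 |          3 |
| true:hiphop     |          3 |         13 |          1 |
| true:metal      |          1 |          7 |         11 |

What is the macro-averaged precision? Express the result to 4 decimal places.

Per-class precision (TP/(TP+FP)):
  classical: TP=9, FP=3+1=4 → 9/13 = 0.69231
  hiphop: TP=13, FP=1+7=8 → 13/21 = 0.61905
  metal: TP=11, FP=3+1=4 → 11/15 = 0.73333
Macro-precision = mean = (0.69231 + 0.61905 + 0.73333) / 3 = 0.6816

0.6816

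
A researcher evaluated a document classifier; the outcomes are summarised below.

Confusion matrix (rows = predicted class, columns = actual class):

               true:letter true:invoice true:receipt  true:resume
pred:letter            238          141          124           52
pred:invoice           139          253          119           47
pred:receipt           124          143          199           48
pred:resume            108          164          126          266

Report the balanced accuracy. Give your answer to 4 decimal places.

0.4365

Balanced accuracy = mean of per-class recall.
  letter: recall = 238/609 = 0.39080
  invoice: recall = 253/701 = 0.36091
  receipt: recall = 199/568 = 0.35035
  resume: recall = 266/413 = 0.64407
Mean = (0.39080 + 0.36091 + 0.35035 + 0.64407) / 4 = 0.4365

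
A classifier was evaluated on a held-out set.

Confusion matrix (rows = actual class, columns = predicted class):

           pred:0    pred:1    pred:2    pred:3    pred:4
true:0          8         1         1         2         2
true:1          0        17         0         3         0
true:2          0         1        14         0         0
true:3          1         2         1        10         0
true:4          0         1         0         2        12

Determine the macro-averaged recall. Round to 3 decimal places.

0.774

Per-class recall (TP/(TP+FN)):
  0: TP=8, FN=1+1+2+2=6 → 8/14 = 0.5714
  1: TP=17, FN=0+0+3+0=3 → 17/20 = 0.8500
  2: TP=14, FN=0+1+0+0=1 → 14/15 = 0.9333
  3: TP=10, FN=1+2+1+0=4 → 10/14 = 0.7143
  4: TP=12, FN=0+1+0+2=3 → 12/15 = 0.8000
Macro-recall = mean = (0.5714 + 0.8500 + 0.9333 + 0.7143 + 0.8000) / 5 = 0.774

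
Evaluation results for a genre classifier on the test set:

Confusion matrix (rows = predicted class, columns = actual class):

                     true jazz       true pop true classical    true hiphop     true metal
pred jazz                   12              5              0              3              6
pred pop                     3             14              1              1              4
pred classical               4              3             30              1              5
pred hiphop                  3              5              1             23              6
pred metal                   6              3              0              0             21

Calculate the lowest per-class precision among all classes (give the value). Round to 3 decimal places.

0.462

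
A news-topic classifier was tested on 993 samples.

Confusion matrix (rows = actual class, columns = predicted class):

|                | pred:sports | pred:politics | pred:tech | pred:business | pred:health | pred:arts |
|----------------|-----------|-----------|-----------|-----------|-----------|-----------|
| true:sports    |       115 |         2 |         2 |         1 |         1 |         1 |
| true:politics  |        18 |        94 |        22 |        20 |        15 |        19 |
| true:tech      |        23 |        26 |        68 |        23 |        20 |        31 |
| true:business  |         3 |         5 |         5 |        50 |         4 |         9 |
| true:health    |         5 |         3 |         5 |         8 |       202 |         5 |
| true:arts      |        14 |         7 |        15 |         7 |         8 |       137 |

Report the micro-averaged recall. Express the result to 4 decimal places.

Micro-averaging pools counts across classes: ΣTP=666, ΣFP=327, ΣFN=327.
Micro-recall = TP/(TP+FN) on pooled counts = 0.6707 (equals overall accuracy in single-label multiclass).

0.6707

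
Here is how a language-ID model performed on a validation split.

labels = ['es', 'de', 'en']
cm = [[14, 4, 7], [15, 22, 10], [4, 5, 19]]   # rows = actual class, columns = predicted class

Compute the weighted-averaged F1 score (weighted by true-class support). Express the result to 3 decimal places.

0.552

Per-class F1 score (2·TP/(2·TP+FP+FN)):
  es: TP=14, FP=15+4=19, FN=4+7=11 → 28/58 = 0.4828
  de: TP=22, FP=4+5=9, FN=15+10=25 → 44/78 = 0.5641
  en: TP=19, FP=7+10=17, FN=4+5=9 → 38/64 = 0.5938
Weighted-F1 score = Σ (supportᵢ/N)·F1 scoreᵢ with N=100: (25/100)·0.4828 + (47/100)·0.5641 + (28/100)·0.5938 = 0.552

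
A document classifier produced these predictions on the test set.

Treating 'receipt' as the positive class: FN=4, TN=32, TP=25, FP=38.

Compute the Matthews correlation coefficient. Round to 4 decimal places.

MCC = (TP·TN − FP·FN) / √((TP+FP)(TP+FN)(TN+FP)(TN+FN))
Numerator = 25·32 − 38·4 = 648
Denominator = √(63·29·70·36) = √4604040 = 2145.7027
MCC = 648 / 2145.7027 = 0.3020

0.3020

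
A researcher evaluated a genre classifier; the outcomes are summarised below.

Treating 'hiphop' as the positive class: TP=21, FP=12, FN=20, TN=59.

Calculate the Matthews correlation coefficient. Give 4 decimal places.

MCC = (TP·TN − FP·FN) / √((TP+FP)(TP+FN)(TN+FP)(TN+FN))
Numerator = 21·59 − 12·20 = 999
Denominator = √(33·41·71·79) = √7588977 = 2754.8098
MCC = 999 / 2754.8098 = 0.3626

0.3626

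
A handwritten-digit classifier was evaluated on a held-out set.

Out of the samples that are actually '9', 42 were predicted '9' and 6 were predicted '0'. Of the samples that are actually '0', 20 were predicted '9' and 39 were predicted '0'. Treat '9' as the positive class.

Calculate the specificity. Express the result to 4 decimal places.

0.6610

Specificity = TN/(TN+FP) = 39/(39+20) = 0.6610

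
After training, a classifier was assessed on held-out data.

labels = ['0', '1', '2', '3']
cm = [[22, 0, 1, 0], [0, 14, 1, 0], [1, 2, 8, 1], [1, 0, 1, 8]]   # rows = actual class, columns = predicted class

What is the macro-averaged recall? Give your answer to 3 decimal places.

Per-class recall (TP/(TP+FN)):
  0: TP=22, FN=0+1+0=1 → 22/23 = 0.9565
  1: TP=14, FN=0+1+0=1 → 14/15 = 0.9333
  2: TP=8, FN=1+2+1=4 → 8/12 = 0.6667
  3: TP=8, FN=1+0+1=2 → 8/10 = 0.8000
Macro-recall = mean = (0.9565 + 0.9333 + 0.6667 + 0.8000) / 4 = 0.839

0.839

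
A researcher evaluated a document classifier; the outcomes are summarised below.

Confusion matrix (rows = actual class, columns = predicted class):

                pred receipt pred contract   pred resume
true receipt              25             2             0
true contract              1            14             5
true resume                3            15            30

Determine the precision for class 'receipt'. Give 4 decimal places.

Take TP from the diagonal, FP from the rest of the 'receipt' prediction marginal, FN from the rest of the 'receipt' actual marginal.
precision = TP/(TP+FP).
receipt: TP=25, FP=1+3=4 → 25/29 = 0.86207

0.8621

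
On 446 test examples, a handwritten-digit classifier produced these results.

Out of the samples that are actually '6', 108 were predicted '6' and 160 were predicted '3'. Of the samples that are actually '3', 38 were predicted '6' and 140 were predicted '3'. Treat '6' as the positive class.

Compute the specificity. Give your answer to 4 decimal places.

0.7865

Specificity = TN/(TN+FP) = 140/(140+38) = 0.7865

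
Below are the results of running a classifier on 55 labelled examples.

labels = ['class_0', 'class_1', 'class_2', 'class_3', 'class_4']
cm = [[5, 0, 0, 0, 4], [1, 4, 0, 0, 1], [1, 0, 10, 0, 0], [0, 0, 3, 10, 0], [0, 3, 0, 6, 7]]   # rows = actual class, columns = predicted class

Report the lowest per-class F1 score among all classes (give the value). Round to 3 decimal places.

Per-class F1 score (2·TP/(2·TP+FP+FN)):
  class_0: TP=5, FP=1+1+0+0=2, FN=0+0+0+4=4 → 10/16 = 0.6250
  class_1: TP=4, FP=0+0+0+3=3, FN=1+0+0+1=2 → 8/13 = 0.6154
  class_2: TP=10, FP=0+0+3+0=3, FN=1+0+0+0=1 → 20/24 = 0.8333
  class_3: TP=10, FP=0+0+0+6=6, FN=0+0+3+0=3 → 20/29 = 0.6897
  class_4: TP=7, FP=4+1+0+0=5, FN=0+3+0+6=9 → 14/28 = 0.5000
Lowest is class 'class_4' with F1 score = 0.500.

0.500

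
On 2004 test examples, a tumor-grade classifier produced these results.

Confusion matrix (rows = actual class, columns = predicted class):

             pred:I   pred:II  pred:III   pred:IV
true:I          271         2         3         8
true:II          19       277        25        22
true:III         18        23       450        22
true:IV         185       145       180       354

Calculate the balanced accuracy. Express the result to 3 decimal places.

0.762

Balanced accuracy = mean of per-class recall.
  I: recall = 271/284 = 0.9542
  II: recall = 277/343 = 0.8076
  III: recall = 450/513 = 0.8772
  IV: recall = 354/864 = 0.4097
Mean = (0.9542 + 0.8076 + 0.8772 + 0.4097) / 4 = 0.762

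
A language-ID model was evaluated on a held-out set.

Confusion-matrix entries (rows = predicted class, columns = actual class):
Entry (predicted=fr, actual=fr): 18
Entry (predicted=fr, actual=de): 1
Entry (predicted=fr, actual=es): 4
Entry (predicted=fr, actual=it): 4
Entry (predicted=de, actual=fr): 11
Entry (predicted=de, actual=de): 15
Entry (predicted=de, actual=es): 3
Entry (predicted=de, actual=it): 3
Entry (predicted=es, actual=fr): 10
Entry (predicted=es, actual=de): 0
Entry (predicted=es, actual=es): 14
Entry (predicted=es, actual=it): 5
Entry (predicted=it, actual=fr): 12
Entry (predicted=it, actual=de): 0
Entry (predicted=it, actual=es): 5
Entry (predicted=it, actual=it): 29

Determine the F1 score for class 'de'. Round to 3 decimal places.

0.625

Treat 'de' as positive and all other classes as negative.
F1 score = 2·TP/(2·TP+FP+FN).
de: TP=15, FP=11+3+3=17, FN=1+0+0=1 → 30/48 = 0.6250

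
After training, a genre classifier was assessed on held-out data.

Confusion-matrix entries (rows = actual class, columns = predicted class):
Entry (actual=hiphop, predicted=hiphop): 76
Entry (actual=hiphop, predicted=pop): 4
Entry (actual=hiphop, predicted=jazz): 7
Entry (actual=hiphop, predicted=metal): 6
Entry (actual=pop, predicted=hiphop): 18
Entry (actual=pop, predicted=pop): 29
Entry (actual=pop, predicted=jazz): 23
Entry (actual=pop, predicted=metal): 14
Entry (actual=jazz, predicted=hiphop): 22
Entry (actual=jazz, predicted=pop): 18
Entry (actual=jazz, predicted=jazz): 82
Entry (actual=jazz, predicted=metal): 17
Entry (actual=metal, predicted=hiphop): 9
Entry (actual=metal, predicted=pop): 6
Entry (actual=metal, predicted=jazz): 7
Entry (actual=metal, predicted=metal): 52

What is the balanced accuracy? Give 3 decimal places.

0.614

Balanced accuracy = mean of per-class recall.
  hiphop: recall = 76/93 = 0.8172
  pop: recall = 29/84 = 0.3452
  jazz: recall = 82/139 = 0.5899
  metal: recall = 52/74 = 0.7027
Mean = (0.8172 + 0.3452 + 0.5899 + 0.7027) / 4 = 0.614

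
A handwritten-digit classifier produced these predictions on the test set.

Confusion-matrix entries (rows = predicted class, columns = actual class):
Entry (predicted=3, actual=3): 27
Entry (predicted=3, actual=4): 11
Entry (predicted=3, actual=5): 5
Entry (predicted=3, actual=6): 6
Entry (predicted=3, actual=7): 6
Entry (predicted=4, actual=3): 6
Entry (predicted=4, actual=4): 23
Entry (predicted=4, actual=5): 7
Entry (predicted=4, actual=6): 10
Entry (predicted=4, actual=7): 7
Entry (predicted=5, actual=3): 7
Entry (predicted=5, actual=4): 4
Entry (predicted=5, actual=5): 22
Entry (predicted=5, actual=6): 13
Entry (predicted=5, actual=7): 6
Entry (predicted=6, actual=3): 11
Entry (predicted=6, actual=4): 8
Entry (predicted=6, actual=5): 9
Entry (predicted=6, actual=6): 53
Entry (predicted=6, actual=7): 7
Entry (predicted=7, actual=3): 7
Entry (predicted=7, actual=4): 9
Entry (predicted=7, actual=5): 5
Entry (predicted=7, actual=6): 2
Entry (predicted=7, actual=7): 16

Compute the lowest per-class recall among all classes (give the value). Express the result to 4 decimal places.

0.3810

Per-class recall (TP/(TP+FN)):
  3: TP=27, FN=6+7+11+7=31 → 27/58 = 0.46552
  4: TP=23, FN=11+4+8+9=32 → 23/55 = 0.41818
  5: TP=22, FN=5+7+9+5=26 → 22/48 = 0.45833
  6: TP=53, FN=6+10+13+2=31 → 53/84 = 0.63095
  7: TP=16, FN=6+7+6+7=26 → 16/42 = 0.38095
Lowest is class '7' with recall = 0.3810.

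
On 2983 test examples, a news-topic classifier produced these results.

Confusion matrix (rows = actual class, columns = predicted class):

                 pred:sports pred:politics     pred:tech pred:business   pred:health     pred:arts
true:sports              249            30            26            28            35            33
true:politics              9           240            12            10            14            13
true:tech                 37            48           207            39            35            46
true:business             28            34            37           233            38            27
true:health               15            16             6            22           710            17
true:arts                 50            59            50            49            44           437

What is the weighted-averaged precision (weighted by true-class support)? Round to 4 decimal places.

0.6981

Per-class precision (TP/(TP+FP)):
  sports: TP=249, FP=9+37+28+15+50=139 → 249/388 = 0.64175
  politics: TP=240, FP=30+48+34+16+59=187 → 240/427 = 0.56206
  tech: TP=207, FP=26+12+37+6+50=131 → 207/338 = 0.61243
  business: TP=233, FP=28+10+39+22+49=148 → 233/381 = 0.61155
  health: TP=710, FP=35+14+35+38+44=166 → 710/876 = 0.81050
  arts: TP=437, FP=33+13+46+27+17=136 → 437/573 = 0.76265
Weighted-precision = Σ (supportᵢ/N)·precisionᵢ with N=2983: (401/2983)·0.64175 + (298/2983)·0.56206 + (412/2983)·0.61243 + (397/2983)·0.61155 + (786/2983)·0.81050 + (689/2983)·0.76265 = 0.6981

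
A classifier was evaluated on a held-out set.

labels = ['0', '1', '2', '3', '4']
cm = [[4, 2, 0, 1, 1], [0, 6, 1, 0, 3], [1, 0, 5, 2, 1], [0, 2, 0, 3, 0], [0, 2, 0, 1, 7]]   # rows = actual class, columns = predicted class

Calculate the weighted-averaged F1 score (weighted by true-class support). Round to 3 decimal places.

Per-class F1 score (2·TP/(2·TP+FP+FN)):
  0: TP=4, FP=0+1+0+0=1, FN=2+0+1+1=4 → 8/13 = 0.6154
  1: TP=6, FP=2+0+2+2=6, FN=0+1+0+3=4 → 12/22 = 0.5455
  2: TP=5, FP=0+1+0+0=1, FN=1+0+2+1=4 → 10/15 = 0.6667
  3: TP=3, FP=1+0+2+1=4, FN=0+2+0+0=2 → 6/12 = 0.5000
  4: TP=7, FP=1+3+1+0=5, FN=0+2+0+1=3 → 14/22 = 0.6364
Weighted-F1 score = Σ (supportᵢ/N)·F1 scoreᵢ with N=42: (8/42)·0.6154 + (10/42)·0.5455 + (9/42)·0.6667 + (5/42)·0.5000 + (10/42)·0.6364 = 0.601

0.601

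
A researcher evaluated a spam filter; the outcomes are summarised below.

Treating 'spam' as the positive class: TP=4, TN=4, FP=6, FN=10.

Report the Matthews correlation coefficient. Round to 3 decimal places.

MCC = (TP·TN − FP·FN) / √((TP+FP)(TP+FN)(TN+FP)(TN+FN))
Numerator = 4·4 − 6·10 = -44
Denominator = √(10·14·10·14) = √19600 = 140.0000
MCC = -44 / 140.0000 = -0.314

-0.314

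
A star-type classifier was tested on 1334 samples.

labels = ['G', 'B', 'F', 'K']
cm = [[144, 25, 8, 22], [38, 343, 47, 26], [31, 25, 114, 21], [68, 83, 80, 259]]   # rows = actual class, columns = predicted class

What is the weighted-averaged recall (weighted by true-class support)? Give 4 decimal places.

Per-class recall (TP/(TP+FN)):
  G: TP=144, FN=25+8+22=55 → 144/199 = 0.72362
  B: TP=343, FN=38+47+26=111 → 343/454 = 0.75551
  F: TP=114, FN=31+25+21=77 → 114/191 = 0.59686
  K: TP=259, FN=68+83+80=231 → 259/490 = 0.52857
Weighted-recall = Σ (supportᵢ/N)·recallᵢ with N=1334: (199/1334)·0.72362 + (454/1334)·0.75551 + (191/1334)·0.59686 + (490/1334)·0.52857 = 0.6447

0.6447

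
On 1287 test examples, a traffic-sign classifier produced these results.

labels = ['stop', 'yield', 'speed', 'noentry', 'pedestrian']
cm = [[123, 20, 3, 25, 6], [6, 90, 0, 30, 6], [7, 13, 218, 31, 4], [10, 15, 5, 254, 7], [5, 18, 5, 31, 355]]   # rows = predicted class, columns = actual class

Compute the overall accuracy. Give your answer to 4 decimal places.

Accuracy = trace / total = (123+90+218+254+355=1040) / 1287 = 1040/1287 = 0.8081

0.8081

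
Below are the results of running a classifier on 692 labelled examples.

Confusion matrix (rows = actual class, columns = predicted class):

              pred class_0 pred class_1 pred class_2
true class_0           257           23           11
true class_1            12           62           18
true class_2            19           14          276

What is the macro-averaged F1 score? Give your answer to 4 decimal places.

Per-class F1 score (2·TP/(2·TP+FP+FN)):
  class_0: TP=257, FP=12+19=31, FN=23+11=34 → 514/579 = 0.88774
  class_1: TP=62, FP=23+14=37, FN=12+18=30 → 124/191 = 0.64921
  class_2: TP=276, FP=11+18=29, FN=19+14=33 → 552/614 = 0.89902
Macro-F1 score = mean = (0.88774 + 0.64921 + 0.89902) / 3 = 0.8120

0.8120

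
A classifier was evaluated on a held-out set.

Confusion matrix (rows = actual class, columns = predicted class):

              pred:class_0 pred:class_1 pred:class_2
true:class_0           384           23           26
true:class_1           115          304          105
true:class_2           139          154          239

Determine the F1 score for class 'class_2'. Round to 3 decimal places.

0.530

F1 score = 2·TP/(2·TP+FP+FN).
class_2: TP=239, FP=26+105=131, FN=139+154=293 → 478/902 = 0.5299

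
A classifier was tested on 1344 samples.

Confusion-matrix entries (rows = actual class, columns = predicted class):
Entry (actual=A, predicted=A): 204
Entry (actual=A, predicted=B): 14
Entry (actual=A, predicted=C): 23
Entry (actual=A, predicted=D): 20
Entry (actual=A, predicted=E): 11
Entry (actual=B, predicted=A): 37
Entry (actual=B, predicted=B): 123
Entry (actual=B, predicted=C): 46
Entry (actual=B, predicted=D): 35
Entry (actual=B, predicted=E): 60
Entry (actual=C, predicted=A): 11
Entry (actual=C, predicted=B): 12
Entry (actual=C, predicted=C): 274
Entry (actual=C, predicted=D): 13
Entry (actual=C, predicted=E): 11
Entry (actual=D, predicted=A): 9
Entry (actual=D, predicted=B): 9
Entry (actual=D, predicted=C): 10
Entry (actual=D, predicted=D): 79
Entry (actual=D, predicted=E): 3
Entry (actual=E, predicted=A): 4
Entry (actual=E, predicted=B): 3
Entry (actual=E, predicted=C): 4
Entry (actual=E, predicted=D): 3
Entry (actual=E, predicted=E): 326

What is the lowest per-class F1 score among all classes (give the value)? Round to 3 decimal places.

0.532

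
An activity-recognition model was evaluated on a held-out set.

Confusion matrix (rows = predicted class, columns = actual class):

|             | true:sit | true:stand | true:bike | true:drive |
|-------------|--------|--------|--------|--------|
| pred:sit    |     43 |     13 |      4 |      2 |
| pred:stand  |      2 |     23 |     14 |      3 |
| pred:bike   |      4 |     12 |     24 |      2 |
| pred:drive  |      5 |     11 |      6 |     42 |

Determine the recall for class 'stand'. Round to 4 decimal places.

0.3898

Treat 'stand' as positive and all other classes as negative.
recall = TP/(TP+FN).
stand: TP=23, FN=13+12+11=36 → 23/59 = 0.38983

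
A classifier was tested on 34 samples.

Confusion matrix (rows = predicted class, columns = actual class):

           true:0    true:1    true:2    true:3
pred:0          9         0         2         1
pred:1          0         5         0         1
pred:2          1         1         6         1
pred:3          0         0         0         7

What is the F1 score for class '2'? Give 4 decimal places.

0.7059

F1 score = 2·TP/(2·TP+FP+FN).
2: TP=6, FP=1+1+1=3, FN=2+0+0=2 → 12/17 = 0.70588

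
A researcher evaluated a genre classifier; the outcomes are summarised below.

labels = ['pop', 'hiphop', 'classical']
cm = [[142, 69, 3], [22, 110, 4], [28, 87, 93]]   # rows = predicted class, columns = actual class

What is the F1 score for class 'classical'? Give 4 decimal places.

One-vs-rest for 'classical': TP = diagonal; FP = other classes predicted 'classical'; FN = 'classical' predicted as other.
F1 score = 2·TP/(2·TP+FP+FN).
classical: TP=93, FP=28+87=115, FN=3+4=7 → 186/308 = 0.60390

0.6039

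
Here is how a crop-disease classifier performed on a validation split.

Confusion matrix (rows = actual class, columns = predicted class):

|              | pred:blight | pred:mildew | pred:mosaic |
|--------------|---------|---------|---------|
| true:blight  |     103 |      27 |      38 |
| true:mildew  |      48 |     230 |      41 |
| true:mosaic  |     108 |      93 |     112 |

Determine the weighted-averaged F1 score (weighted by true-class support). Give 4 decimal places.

Per-class F1 score (2·TP/(2·TP+FP+FN)):
  blight: TP=103, FP=48+108=156, FN=27+38=65 → 206/427 = 0.48244
  mildew: TP=230, FP=27+93=120, FN=48+41=89 → 460/669 = 0.68759
  mosaic: TP=112, FP=38+41=79, FN=108+93=201 → 224/504 = 0.44444
Weighted-F1 score = Σ (supportᵢ/N)·F1 scoreᵢ with N=800: (168/800)·0.48244 + (319/800)·0.68759 + (313/800)·0.44444 = 0.5494

0.5494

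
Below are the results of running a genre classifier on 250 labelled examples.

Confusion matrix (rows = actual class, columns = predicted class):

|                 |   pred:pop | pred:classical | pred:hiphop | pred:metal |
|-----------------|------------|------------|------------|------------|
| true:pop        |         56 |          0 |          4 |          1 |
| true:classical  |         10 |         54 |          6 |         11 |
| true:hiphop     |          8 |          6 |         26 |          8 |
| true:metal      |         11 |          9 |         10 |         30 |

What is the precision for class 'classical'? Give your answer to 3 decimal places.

0.783

One-vs-rest for 'classical': TP = diagonal; FP = other classes predicted 'classical'; FN = 'classical' predicted as other.
precision = TP/(TP+FP).
classical: TP=54, FP=0+6+9=15 → 54/69 = 0.7826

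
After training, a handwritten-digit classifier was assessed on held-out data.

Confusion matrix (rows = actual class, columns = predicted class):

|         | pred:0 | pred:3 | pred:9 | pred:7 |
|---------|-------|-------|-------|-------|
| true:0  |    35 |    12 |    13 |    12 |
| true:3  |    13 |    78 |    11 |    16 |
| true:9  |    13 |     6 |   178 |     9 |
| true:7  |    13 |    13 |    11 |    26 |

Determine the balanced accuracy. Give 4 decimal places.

Balanced accuracy = mean of per-class recall.
  0: recall = 35/72 = 0.48611
  3: recall = 78/118 = 0.66102
  9: recall = 178/206 = 0.86408
  7: recall = 26/63 = 0.41270
Mean = (0.48611 + 0.66102 + 0.86408 + 0.41270) / 4 = 0.6060

0.6060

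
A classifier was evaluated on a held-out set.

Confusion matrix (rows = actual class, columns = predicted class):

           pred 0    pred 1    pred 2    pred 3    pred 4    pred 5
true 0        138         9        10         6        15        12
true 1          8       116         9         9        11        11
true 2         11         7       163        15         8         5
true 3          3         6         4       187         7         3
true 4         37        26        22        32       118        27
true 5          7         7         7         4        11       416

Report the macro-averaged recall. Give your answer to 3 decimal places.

0.746

Per-class recall (TP/(TP+FN)):
  0: TP=138, FN=9+10+6+15+12=52 → 138/190 = 0.7263
  1: TP=116, FN=8+9+9+11+11=48 → 116/164 = 0.7073
  2: TP=163, FN=11+7+15+8+5=46 → 163/209 = 0.7799
  3: TP=187, FN=3+6+4+7+3=23 → 187/210 = 0.8905
  4: TP=118, FN=37+26+22+32+27=144 → 118/262 = 0.4504
  5: TP=416, FN=7+7+7+4+11=36 → 416/452 = 0.9204
Macro-recall = mean = (0.7263 + 0.7073 + 0.7799 + 0.8905 + 0.4504 + 0.9204) / 6 = 0.746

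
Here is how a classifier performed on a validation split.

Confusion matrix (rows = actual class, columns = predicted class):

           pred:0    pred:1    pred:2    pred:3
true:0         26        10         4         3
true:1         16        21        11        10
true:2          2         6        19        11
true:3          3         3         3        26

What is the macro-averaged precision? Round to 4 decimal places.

0.5279

Per-class precision (TP/(TP+FP)):
  0: TP=26, FP=16+2+3=21 → 26/47 = 0.55319
  1: TP=21, FP=10+6+3=19 → 21/40 = 0.52500
  2: TP=19, FP=4+11+3=18 → 19/37 = 0.51351
  3: TP=26, FP=3+10+11=24 → 26/50 = 0.52000
Macro-precision = mean = (0.55319 + 0.52500 + 0.51351 + 0.52000) / 4 = 0.5279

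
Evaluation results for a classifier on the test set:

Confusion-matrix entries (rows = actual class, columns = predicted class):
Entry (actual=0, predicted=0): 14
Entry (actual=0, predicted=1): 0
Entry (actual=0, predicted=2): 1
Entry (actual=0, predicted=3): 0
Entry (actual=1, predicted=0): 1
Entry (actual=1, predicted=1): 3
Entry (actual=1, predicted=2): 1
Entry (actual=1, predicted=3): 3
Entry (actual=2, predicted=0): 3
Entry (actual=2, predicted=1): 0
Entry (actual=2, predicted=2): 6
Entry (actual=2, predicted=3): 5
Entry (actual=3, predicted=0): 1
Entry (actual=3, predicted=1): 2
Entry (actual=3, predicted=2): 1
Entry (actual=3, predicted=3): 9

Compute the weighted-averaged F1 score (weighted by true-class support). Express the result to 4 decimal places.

Per-class F1 score (2·TP/(2·TP+FP+FN)):
  0: TP=14, FP=1+3+1=5, FN=0+1+0=1 → 28/34 = 0.82353
  1: TP=3, FP=0+0+2=2, FN=1+1+3=5 → 6/13 = 0.46154
  2: TP=6, FP=1+1+1=3, FN=3+0+5=8 → 12/23 = 0.52174
  3: TP=9, FP=0+3+5=8, FN=1+2+1=4 → 18/30 = 0.60000
Weighted-F1 score = Σ (supportᵢ/N)·F1 scoreᵢ with N=50: (15/50)·0.82353 + (8/50)·0.46154 + (14/50)·0.52174 + (13/50)·0.60000 = 0.6230

0.6230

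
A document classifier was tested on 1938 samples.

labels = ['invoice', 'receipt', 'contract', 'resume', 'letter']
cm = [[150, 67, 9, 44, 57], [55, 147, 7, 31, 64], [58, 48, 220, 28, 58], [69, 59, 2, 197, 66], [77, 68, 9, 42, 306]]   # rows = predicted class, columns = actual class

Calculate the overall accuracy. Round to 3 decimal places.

0.526

Accuracy = trace / total = (150+147+220+197+306=1020) / 1938 = 1020/1938 = 0.526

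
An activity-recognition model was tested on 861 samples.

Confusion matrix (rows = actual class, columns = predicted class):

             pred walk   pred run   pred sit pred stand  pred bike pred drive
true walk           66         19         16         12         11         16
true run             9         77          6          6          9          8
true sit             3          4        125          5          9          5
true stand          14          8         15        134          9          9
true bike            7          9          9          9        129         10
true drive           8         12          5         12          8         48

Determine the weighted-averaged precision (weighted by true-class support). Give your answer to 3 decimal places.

Per-class precision (TP/(TP+FP)):
  walk: TP=66, FP=9+3+14+7+8=41 → 66/107 = 0.6168
  run: TP=77, FP=19+4+8+9+12=52 → 77/129 = 0.5969
  sit: TP=125, FP=16+6+15+9+5=51 → 125/176 = 0.7102
  stand: TP=134, FP=12+6+5+9+12=44 → 134/178 = 0.7528
  bike: TP=129, FP=11+9+9+9+8=46 → 129/175 = 0.7371
  drive: TP=48, FP=16+8+5+9+10=48 → 48/96 = 0.5000
Weighted-precision = Σ (supportᵢ/N)·precisionᵢ with N=861: (140/861)·0.6168 + (115/861)·0.5969 + (151/861)·0.7102 + (189/861)·0.7528 + (173/861)·0.7371 + (93/861)·0.5000 = 0.672

0.672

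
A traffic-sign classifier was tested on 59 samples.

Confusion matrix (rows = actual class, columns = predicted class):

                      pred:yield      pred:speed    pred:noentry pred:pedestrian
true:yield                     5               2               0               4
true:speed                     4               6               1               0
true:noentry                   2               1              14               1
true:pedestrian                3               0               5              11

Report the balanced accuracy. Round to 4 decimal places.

0.5892

Balanced accuracy = mean of per-class recall.
  yield: recall = 5/11 = 0.45455
  speed: recall = 6/11 = 0.54545
  noentry: recall = 14/18 = 0.77778
  pedestrian: recall = 11/19 = 0.57895
Mean = (0.45455 + 0.54545 + 0.77778 + 0.57895) / 4 = 0.5892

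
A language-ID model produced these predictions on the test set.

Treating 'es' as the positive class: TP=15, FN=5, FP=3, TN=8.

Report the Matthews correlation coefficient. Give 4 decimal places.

MCC = (TP·TN − FP·FN) / √((TP+FP)(TP+FN)(TN+FP)(TN+FN))
Numerator = 15·8 − 3·5 = 105
Denominator = √(18·20·11·13) = √51480 = 226.8920
MCC = 105 / 226.8920 = 0.4628

0.4628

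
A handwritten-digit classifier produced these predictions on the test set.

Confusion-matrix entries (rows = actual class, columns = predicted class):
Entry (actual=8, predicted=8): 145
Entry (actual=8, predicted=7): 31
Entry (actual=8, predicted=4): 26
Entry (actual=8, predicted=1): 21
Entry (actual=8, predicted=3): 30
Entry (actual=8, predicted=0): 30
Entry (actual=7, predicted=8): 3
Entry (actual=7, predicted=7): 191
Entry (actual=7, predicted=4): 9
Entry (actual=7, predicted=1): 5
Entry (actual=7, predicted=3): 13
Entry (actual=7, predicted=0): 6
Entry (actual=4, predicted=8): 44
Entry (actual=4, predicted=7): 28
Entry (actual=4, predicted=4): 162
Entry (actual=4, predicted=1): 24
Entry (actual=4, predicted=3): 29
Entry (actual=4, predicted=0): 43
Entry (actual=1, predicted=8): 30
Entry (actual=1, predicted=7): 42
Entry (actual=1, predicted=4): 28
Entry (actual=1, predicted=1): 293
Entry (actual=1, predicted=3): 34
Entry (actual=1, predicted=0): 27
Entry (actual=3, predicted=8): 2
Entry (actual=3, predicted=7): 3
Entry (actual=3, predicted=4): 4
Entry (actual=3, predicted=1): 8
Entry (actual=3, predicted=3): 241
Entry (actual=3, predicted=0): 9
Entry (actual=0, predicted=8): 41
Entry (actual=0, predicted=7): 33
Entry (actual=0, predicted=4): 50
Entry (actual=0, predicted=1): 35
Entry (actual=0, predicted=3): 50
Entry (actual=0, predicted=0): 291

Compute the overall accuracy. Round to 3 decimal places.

Accuracy = trace / total = (145+191+162+293+241+291=1323) / 2061 = 1323/2061 = 0.642

0.642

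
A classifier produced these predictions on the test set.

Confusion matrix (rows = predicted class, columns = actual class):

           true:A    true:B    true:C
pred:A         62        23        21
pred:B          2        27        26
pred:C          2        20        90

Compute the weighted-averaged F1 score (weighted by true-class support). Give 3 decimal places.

Per-class F1 score (2·TP/(2·TP+FP+FN)):
  A: TP=62, FP=23+21=44, FN=2+2=4 → 124/172 = 0.7209
  B: TP=27, FP=2+26=28, FN=23+20=43 → 54/125 = 0.4320
  C: TP=90, FP=2+20=22, FN=21+26=47 → 180/249 = 0.7229
Weighted-F1 score = Σ (supportᵢ/N)·F1 scoreᵢ with N=273: (66/273)·0.7209 + (70/273)·0.4320 + (137/273)·0.7229 = 0.648

0.648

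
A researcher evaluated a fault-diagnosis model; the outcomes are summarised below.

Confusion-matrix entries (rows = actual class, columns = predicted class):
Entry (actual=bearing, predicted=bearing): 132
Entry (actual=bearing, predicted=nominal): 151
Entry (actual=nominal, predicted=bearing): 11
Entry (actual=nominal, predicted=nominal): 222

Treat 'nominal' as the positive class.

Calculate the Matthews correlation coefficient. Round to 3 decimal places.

0.466

MCC = (TP·TN − FP·FN) / √((TP+FP)(TP+FN)(TN+FP)(TN+FN))
Numerator = 222·132 − 151·11 = 27643
Denominator = √(373·233·283·143) = √3517120321 = 59305.3144
MCC = 27643 / 59305.3144 = 0.466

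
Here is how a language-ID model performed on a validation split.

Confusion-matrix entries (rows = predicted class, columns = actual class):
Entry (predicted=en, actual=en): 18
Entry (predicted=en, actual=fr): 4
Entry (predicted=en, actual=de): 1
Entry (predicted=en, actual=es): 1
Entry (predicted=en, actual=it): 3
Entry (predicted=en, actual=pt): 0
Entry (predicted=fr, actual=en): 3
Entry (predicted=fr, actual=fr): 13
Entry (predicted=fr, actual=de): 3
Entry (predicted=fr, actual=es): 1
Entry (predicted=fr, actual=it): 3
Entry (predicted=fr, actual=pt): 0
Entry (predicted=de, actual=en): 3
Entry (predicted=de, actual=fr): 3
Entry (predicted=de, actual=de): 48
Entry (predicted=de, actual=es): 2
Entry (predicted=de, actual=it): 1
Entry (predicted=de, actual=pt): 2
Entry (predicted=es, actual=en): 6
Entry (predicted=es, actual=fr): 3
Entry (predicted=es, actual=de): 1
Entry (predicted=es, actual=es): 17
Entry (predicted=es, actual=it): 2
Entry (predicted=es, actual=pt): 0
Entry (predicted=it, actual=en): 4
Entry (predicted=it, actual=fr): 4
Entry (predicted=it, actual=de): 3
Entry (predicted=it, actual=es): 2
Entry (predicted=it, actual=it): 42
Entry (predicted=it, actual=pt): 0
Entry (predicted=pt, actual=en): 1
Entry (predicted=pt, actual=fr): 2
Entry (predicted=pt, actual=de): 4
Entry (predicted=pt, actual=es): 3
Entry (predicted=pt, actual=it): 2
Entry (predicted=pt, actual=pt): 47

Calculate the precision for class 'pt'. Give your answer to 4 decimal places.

One-vs-rest for 'pt': TP = diagonal; FP = other classes predicted 'pt'; FN = 'pt' predicted as other.
precision = TP/(TP+FP).
pt: TP=47, FP=1+2+4+3+2=12 → 47/59 = 0.79661

0.7966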